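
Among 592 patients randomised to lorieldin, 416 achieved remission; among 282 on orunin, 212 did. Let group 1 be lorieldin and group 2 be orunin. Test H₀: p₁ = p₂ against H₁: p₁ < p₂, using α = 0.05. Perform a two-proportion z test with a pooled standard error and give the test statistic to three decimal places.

z = -1.508

p̂₁ = 416/592 ≈ 0.70270, p̂₂ = 212/282 ≈ 0.75177.
Pooled p̂ = (416+212)/(592+282) = 628/874 = 0.71854.
SE = √(0.202242 × 0.00523529) = 0.03254.
z = (0.70270 − 0.75177)/0.03254 = -0.04907/0.03254 = -1.508.
p-value = P(Z < -1.508) ≈ 0.0658, so at α = 0.05 we fail to reject H₀.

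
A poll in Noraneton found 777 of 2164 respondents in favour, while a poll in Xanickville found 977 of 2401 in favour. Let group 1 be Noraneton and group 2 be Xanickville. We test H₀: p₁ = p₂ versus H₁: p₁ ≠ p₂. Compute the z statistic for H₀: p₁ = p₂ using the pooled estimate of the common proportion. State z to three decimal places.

p̂₁ = 777/2164 ≈ 0.359057, p̂₂ = 977/2401 ≈ 0.406914.
Pooled p̂ = (777+977)/(2164+2401) = 1754/4565 = 0.384228.
SE = √(0.236597 × 0.0008786) = 0.014418.
z = (0.359057 − 0.406914)/0.014418 = -0.047857/0.014418 = -3.319.
Two-sided p-value ≈ 2·Φ(−3.319) = 0.0009.

z = -3.319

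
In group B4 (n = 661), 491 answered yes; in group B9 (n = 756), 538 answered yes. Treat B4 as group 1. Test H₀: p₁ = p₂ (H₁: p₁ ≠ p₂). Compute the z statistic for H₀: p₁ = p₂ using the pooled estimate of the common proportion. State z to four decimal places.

p̂₁ = 491/661 ≈ 0.7428139, p̂₂ = 538/756 ≈ 0.7116402.
Pooled p̂ = (491+538)/(661+756) = 1029/1417 = 0.7261821.
SE = √(0.198842 × 0.00283561) = 0.0237453.
z = (0.7428139 − 0.7116402)/0.0237453 = 0.0311737/0.0237453 = 1.3128.
Two-sided p-value ≈ 2·Φ(−1.313) = 0.1892.

z = 1.3128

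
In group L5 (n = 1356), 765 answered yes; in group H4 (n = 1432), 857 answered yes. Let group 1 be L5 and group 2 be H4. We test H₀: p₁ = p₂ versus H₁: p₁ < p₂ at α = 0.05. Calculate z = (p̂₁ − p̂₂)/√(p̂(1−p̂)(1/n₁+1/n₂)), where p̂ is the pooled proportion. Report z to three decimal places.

p̂₁ = 765/1356 ≈ 0.56416, p̂₂ = 857/1432 ≈ 0.59846.
Pooled p̂ = (765+857)/(1356+1432) = 1622/2788 = 0.58178.
SE = √(p̂(1−p̂)(1/n₁+1/n₂)) = √(0.58178·0.41822·0.00143579) = √(0.000349345) = 0.01869.
z = (0.56416 − 0.59846)/0.01869 = -0.03430/0.01869 = -1.835.
p-value = P(Z < -1.835) ≈ 0.0332; since p < α = 0.05, reject H₀.

z = -1.835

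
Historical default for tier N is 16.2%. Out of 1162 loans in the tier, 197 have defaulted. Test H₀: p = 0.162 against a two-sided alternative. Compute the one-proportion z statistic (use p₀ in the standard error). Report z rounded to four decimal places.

p̂ = 197/1162 ≈ 0.169535.
Under H₀, SE = √(0.162·0.838/1162) = √(0.00011683) = 0.010809.
z = (0.169535 − 0.162)/0.010809 = 0.007535/0.010809 = 0.6971.
Two-sided p-value ≈ 2·Φ(−0.697) = 0.4857.

z = 0.6971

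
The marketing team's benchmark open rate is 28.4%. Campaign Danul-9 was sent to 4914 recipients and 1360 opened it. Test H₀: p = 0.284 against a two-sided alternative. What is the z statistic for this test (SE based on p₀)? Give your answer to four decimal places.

z = -1.1254

p̂ = 1360/4914 = 0.276760.
SE = √(p₀(1−p₀)/n) = √(0.20334/4914) = 0.006433.
z = (0.276760 − 0.284)/0.006433 = -0.007240/0.006433 = -1.1254.
p-value = 2·P(Z > 1.125) ≈ 0.2604.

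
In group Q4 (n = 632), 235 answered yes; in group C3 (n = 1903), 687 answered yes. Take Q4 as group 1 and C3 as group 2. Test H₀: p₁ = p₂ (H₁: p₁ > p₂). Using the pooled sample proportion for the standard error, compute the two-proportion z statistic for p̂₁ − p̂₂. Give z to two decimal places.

z = 0.49

p̂₁ = 235/632 ≈ 0.3718, p̂₂ = 687/1903 ≈ 0.3610.
Pooled p̂ = (235+687)/(632+1903) = 922/2535 = 0.3637.
SE = √(p̂(1−p̂)(1/n₁+1/n₂)) = √(0.3637·0.6363·0.00210776) = √(0.000487788) = 0.0221.
z = (0.3718 − 0.3610)/0.0221 = 0.0108/0.0221 = 0.49.
p-value = P(Z > 0.490) ≈ 0.3120.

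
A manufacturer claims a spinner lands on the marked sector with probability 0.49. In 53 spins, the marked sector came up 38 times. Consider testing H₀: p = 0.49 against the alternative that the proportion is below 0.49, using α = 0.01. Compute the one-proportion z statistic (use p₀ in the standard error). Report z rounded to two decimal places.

z = 3.31

p̂ = 38/53 ≈ 0.71698.
Under H₀, SE = √(0.49·0.51/53) = √(0.00471509) = 0.06867.
z = (0.71698 − 0.49)/0.06867 = 0.22698/0.06867 = 3.31.
p-value = P(Z < 3.306) ≈ 0.9995, so at α = 0.01 we fail to reject H₀.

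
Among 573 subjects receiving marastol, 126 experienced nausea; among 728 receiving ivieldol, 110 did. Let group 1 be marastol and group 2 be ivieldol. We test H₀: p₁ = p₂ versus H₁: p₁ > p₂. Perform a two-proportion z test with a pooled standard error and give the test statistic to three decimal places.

z = 3.197

p̂₁ = 126/573 ≈ 0.21990, p̂₂ = 110/728 ≈ 0.15110.
Pooled p̂ = (126+110)/(573+728) = 236/1301 = 0.18140.
SE = √(p̂(1−p̂)(1/n₁+1/n₂)) = √(0.18140·0.81860·0.00311883) = √(0.000463125) = 0.02152.
z = (0.21990 − 0.15110)/0.02152 = 0.06880/0.02152 = 3.197.
p-value = P(Z > 3.197) ≈ 0.0007.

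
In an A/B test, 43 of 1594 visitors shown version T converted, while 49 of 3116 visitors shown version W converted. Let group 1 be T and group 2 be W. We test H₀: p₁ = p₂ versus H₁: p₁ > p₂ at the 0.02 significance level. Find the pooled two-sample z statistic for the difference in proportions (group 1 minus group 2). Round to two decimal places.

z = 2.64

p̂₁ = 43/1594 = 0.02698, p̂₂ = 49/3116 = 0.01573.
Pooled p̂ = (43+49)/(1594+3116) = 92/4710 = 0.01953.
SE = √(0.0191514 × 0.000948277) = 0.00426.
z = (0.02698 − 0.01573)/0.00426 = 0.01125/0.00426 = 2.64.
p-value = P(Z > 2.640) ≈ 0.0041; since p < α = 0.02, reject H₀.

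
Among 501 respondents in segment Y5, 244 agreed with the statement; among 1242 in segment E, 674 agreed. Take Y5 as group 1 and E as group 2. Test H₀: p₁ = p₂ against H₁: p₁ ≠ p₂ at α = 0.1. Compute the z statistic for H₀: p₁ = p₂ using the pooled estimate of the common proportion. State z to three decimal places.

z = -2.106

p̂₁ = 244/501 ≈ 0.487026, p̂₂ = 674/1242 ≈ 0.542673.
Pooled p̂ = (244+674)/(501+1242) = 918/1743 = 0.526678.
SE = √(0.249288 × 0.00280116) = 0.026425.
z = (0.487026 − 0.542673)/0.026425 = -0.055647/0.026425 = -2.106.
Two-sided p-value ≈ 2·Φ(−2.106) = 0.0352. With α = 0.1, reject H₀.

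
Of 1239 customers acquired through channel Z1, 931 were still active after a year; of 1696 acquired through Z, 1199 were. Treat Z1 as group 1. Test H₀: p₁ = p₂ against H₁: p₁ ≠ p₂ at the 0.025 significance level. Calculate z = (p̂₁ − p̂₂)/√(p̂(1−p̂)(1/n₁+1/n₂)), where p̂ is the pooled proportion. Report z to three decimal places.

z = 2.666

p̂₁ = 931/1239 = 0.75141, p̂₂ = 1199/1696 = 0.70696.
Pooled p̂ = (931+1199)/(1239+1696) = 2130/2935 = 0.72572.
SE = √(p̂(1−p̂)(1/n₁+1/n₂)) = √(0.72572·0.27428·0.00139673) = √(0.000278016) = 0.01667.
z = (0.75141 − 0.70696)/0.01667 = 0.04445/0.01667 = 2.666.
Two-sided p-value ≈ 2·Φ(−2.666) = 0.0077; since p < α = 0.025, reject H₀.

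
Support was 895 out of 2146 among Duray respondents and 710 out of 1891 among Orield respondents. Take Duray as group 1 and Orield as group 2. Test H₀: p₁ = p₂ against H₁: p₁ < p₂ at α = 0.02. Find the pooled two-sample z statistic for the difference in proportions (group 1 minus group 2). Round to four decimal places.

z = 2.6945

p̂₁ = 895/2146 = 0.417055, p̂₂ = 710/1891 = 0.375463.
Pooled p̂ = (895+710)/(2146+1891) = 1605/4037 = 0.397572.
SE = √(p̂(1−p̂)(1/n₁+1/n₂)) = √(0.397572·0.602428·0.000994804) = √(0.000238264) = 0.015436.
z = (0.417055 − 0.375463)/0.015436 = 0.041592/0.015436 = 2.6945.
p-value = P(Z < 2.695) ≈ 0.9965, so at α = 0.02 we fail to reject H₀.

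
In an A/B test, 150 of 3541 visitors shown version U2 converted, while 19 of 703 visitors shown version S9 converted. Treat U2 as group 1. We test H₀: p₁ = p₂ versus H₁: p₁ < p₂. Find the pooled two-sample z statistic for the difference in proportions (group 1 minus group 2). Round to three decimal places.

z = 1.899

p̂₁ = 150/3541 = 0.042361, p̂₂ = 19/703 = 0.027027.
Pooled p̂ = (150+19)/(3541+703) = 169/4244 = 0.039821.
SE = √(0.0382352 × 0.00170488) = 0.008074.
z = (0.042361 − 0.027027)/0.008074 = 0.015334/0.008074 = 1.899.
p-value = P(Z < 1.899) ≈ 0.9712.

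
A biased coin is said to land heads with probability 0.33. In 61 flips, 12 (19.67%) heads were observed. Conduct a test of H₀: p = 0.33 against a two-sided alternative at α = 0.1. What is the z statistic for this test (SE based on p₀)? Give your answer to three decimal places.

z = -2.214

p̂ = 12/61 ≈ 0.19672.
Standard error under H₀: √(0.33×0.67/61) = 0.06020.
z = (0.19672 − 0.33)/0.06020 = -0.13328/0.06020 = -2.214.
Two-sided p-value ≈ 2·Φ(−2.214) = 0.0268. With α = 0.1, reject H₀.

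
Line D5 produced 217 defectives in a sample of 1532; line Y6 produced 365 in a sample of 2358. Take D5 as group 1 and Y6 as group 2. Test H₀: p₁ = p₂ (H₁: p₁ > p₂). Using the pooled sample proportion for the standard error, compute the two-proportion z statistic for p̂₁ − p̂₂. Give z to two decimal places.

p̂₁ = 217/1532 = 0.14164, p̂₂ = 365/2358 = 0.15479.
Pooled p̂ = (217+365)/(1532+2358) = 582/3890 = 0.14961.
SE = √(0.12723 × 0.00107683) = 0.01170.
z = (0.14164 − 0.15479)/0.01170 = -0.01315/0.01170 = -1.12.

z = -1.12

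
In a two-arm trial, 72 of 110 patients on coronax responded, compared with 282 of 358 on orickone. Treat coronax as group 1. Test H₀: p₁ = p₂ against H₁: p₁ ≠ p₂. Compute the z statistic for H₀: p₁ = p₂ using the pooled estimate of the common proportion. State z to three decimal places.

z = -2.846

p̂₁ = 72/110 = 0.65455, p̂₂ = 282/358 = 0.78771.
Pooled p̂ = (72+282)/(110+358) = 354/468 = 0.75641.
SE = √(p̂(1−p̂)(1/n₁+1/n₂)) = √(0.75641·0.24359·0.0118842) = √(0.00218971) = 0.04679.
z = (0.65455 − 0.78771)/0.04679 = -0.13316/0.04679 = -2.846.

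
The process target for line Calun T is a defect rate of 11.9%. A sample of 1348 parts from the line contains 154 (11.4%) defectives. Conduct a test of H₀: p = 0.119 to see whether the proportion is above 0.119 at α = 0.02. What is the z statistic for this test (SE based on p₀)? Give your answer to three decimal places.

z = -0.539

p̂ = 154/1348 ≈ 0.114243.
Standard error under H₀: √(0.119×0.881/1348) = 0.008819.
z = (0.114243 − 0.119)/0.008819 = -0.004757/0.008819 = -0.539.
p-value = P(Z > -0.539) ≈ 0.7052. With α = 0.02, fail to reject H₀.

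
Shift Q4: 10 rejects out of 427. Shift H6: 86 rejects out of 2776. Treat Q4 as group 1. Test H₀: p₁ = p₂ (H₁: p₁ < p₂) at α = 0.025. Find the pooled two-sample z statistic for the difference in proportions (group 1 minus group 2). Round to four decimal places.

z = -0.8530

p̂₁ = 10/427 = 0.0234192, p̂₂ = 86/2776 = 0.0309798.
Pooled p̂ = (10+86)/(427+2776) = 96/3203 = 0.0299719.
SE = √(p̂(1−p̂)(1/n₁+1/n₂)) = √(0.0299719·0.9700281·0.00270215) = √(7.85612e-05) = 0.0088635.
z = (0.0234192 − 0.0309798)/0.0088635 = -0.0075606/0.0088635 = -0.8530.
p-value = P(Z < -0.853) ≈ 0.1968, so at α = 0.025 we fail to reject H₀.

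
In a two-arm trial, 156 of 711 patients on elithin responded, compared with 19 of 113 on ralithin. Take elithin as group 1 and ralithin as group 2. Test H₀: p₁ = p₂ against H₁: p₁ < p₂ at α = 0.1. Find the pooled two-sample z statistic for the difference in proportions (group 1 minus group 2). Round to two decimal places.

z = 1.24

p̂₁ = 156/711 = 0.2194, p̂₂ = 19/113 = 0.1681.
Pooled p̂ = (156+19)/(711+113) = 175/824 = 0.2124.
SE = √(0.167274 × 0.010256) = 0.0414.
z = (0.2194 − 0.1681)/0.0414 = 0.0513/0.0414 = 1.24.
p-value = P(Z < 1.238) ≈ 0.8921. With α = 0.1, fail to reject H₀.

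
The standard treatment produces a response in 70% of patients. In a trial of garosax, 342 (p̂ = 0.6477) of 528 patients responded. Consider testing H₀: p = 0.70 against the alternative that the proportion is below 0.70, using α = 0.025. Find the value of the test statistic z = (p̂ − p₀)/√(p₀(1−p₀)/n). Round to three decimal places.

p̂ = 342/528 = 0.64773.
Under H₀, SE = √(0.7·0.3/528) = √(0.000397727) = 0.01994.
z = (0.64773 − 0.7)/0.01994 = -0.05227/0.01994 = -2.621.
p-value = P(Z < -2.621) ≈ 0.0044, so at α = 0.025 we reject H₀.

z = -2.621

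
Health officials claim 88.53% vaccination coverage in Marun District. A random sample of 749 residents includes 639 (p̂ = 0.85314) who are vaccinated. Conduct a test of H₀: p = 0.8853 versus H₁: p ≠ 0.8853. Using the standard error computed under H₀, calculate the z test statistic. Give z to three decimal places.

p̂ = 639/749 = 0.853138.
Standard error under H₀: √(0.8853×0.1147/749) = 0.011644.
z = (0.853138 − 0.8853)/0.011644 = -0.032162/0.011644 = -2.762.
Two-sided p-value ≈ 2·Φ(−2.762) = 0.0057.

z = -2.762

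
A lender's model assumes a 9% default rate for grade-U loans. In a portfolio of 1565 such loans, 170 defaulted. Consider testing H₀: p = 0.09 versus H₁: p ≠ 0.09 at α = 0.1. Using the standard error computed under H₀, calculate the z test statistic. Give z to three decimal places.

z = 2.575

p̂ = 170/1565 = 0.108626.
Standard error under H₀: √(0.09×0.91/1565) = 0.007234.
z = (0.108626 − 0.09)/0.007234 = 0.018626/0.007234 = 2.575.
Two-sided p-value ≈ 2·Φ(−2.575) = 0.0100. With α = 0.1, reject H₀.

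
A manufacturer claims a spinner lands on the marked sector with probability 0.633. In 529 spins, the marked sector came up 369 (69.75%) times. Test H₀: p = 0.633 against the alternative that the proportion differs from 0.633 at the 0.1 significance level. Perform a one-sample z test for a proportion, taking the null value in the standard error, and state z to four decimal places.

p̂ = 369/529 = 0.697543.
SE = √(p₀(1−p₀)/n) = √(0.23231/529) = 0.020956.
z = (0.697543 − 0.633)/0.020956 = 0.064543/0.020956 = 3.0799.
Two-sided p-value ≈ 2·Φ(−3.080) = 0.0021; since p < α = 0.1, reject H₀.

z = 3.0799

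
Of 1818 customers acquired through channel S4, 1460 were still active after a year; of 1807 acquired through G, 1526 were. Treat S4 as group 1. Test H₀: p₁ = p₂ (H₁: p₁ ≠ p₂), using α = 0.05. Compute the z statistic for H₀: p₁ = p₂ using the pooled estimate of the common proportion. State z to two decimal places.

p̂₁ = 1460/1818 ≈ 0.80308, p̂₂ = 1526/1807 ≈ 0.84449.
Pooled p̂ = (1460+1526)/(1818+1807) = 2986/3625 = 0.82372.
SE = √(p̂(1−p̂)(1/n₁+1/n₂)) = √(0.82372·0.17628·0.00110346) = √(0.000160225) = 0.01266.
z = (0.80308 − 0.84449)/0.01266 = -0.04141/0.01266 = -3.27.
Two-sided p-value ≈ 2·Φ(−3.272) = 0.0011; since p < α = 0.05, reject H₀.

z = -3.27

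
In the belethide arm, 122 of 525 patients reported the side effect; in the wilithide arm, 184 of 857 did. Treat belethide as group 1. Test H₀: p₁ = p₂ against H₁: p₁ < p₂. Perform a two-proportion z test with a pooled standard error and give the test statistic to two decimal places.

z = 0.77

p̂₁ = 122/525 = 0.2324, p̂₂ = 184/857 = 0.2147.
Pooled p̂ = (122+184)/(525+857) = 306/1382 = 0.2214.
SE = √(p̂(1−p̂)(1/n₁+1/n₂)) = √(0.2214·0.7786·0.00307162) = √(0.000529524) = 0.0230.
z = (0.2324 − 0.2147)/0.0230 = 0.0177/0.0230 = 0.77.
p-value = P(Z < 0.768) ≈ 0.7788.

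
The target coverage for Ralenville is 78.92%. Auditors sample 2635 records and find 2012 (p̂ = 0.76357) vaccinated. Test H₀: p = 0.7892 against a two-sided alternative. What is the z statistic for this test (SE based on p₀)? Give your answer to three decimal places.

p̂ = 2012/2635 = 0.763567.
Standard error under H₀: √(0.7892×0.2108/2635) = 0.007946.
z = (0.763567 − 0.7892)/0.007946 = -0.025633/0.007946 = -3.226.
p-value = 2·P(Z > 3.226) ≈ 0.0013.

z = -3.226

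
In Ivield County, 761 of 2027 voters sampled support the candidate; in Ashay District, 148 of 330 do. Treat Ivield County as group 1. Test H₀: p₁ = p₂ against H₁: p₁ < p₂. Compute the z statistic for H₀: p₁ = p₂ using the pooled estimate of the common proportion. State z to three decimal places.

p̂₁ = 761/2027 ≈ 0.375432, p̂₂ = 148/330 ≈ 0.448485.
Pooled p̂ = (761+148)/(2027+330) = 909/2357 = 0.385660.
SE = √(0.236926 × 0.00352364) = 0.028894.
z = (0.375432 − 0.448485)/0.028894 = -0.073053/0.028894 = -2.528.
p-value = P(Z < -2.528) ≈ 0.0057.

z = -2.528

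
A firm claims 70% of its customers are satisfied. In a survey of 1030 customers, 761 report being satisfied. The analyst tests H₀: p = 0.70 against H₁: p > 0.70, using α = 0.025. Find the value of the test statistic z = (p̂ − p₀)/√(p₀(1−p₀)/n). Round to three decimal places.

z = 2.720

p̂ = 761/1030 = 0.738835.
Standard error under H₀: √(0.7×0.3/1030) = 0.014279.
z = (0.738835 − 0.7)/0.014279 = 0.038835/0.014279 = 2.720.
p-value = P(Z > 2.720) ≈ 0.0033. With α = 0.025, reject H₀.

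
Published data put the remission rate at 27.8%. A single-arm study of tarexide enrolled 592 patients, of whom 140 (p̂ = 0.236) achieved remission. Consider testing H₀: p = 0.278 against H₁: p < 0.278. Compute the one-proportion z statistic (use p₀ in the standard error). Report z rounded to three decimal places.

z = -2.255

p̂ = 140/592 = 0.23649.
SE = √(p₀(1−p₀)/n) = √(0.20072/592) = 0.01841.
z = (0.23649 − 0.278)/0.01841 = -0.04151/0.01841 = -2.255.
p-value = P(Z < -2.255) ≈ 0.0121.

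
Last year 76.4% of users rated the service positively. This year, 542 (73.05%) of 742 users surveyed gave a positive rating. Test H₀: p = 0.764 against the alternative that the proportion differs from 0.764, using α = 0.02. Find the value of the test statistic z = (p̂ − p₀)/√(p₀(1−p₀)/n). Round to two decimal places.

p̂ = 542/742 = 0.7305.
Under H₀, SE = √(0.764·0.236/742) = √(0.000242997) = 0.0156.
z = (0.7305 − 0.764)/0.0156 = -0.0335/0.0156 = -2.15.
p-value = 2·P(Z > 2.152) ≈ 0.0314; since p > α = 0.02, fail to reject H₀.

z = -2.15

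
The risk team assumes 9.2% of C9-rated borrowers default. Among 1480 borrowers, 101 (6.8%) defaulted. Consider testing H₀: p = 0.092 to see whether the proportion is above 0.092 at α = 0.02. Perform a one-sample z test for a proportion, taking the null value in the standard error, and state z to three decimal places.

p̂ = 101/1480 ≈ 0.068243.
SE = √(p₀(1−p₀)/n) = √(0.083536/1480) = 0.007513.
z = (0.068243 − 0.092)/0.007513 = -0.023757/0.007513 = -3.162.
p-value = P(Z > -3.162) ≈ 0.9992, so at α = 0.02 we fail to reject H₀.

z = -3.162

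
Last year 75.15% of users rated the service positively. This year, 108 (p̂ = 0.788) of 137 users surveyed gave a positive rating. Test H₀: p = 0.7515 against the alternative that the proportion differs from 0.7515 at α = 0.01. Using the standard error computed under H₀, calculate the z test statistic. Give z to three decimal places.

z = 0.997

p̂ = 108/137 ≈ 0.78832.
Standard error under H₀: √(0.7515×0.2485/137) = 0.03692.
z = (0.78832 − 0.7515)/0.03692 = 0.03682/0.03692 = 0.997.
Two-sided p-value ≈ 2·Φ(−0.997) = 0.3186; since p > α = 0.01, fail to reject H₀.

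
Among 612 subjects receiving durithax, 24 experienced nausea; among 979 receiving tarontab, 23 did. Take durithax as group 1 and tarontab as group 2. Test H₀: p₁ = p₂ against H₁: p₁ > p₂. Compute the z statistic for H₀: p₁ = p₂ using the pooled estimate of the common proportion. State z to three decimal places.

z = 1.802

p̂₁ = 24/612 ≈ 0.03922, p̂₂ = 23/979 ≈ 0.02349.
Pooled p̂ = (24+23)/(612+979) = 47/1591 = 0.02954.
SE = √(p̂(1−p̂)(1/n₁+1/n₂)) = √(0.02954·0.97046·0.00265544) = √(7.61274e-05) = 0.00873.
z = (0.03922 − 0.02349)/0.00873 = 0.01573/0.00873 = 1.802.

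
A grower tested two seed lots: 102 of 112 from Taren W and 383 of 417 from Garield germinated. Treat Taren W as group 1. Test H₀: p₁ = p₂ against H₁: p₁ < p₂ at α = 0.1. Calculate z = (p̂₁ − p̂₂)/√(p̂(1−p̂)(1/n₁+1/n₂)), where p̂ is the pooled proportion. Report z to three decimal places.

z = -0.264

p̂₁ = 102/112 ≈ 0.91071, p̂₂ = 383/417 ≈ 0.91847.
Pooled p̂ = (102+383)/(112+417) = 485/529 = 0.91682.
SE = √(0.0762576 × 0.0113267) = 0.02939.
z = (0.91071 − 0.91847)/0.02939 = -0.00776/0.02939 = -0.264.
p-value = P(Z < -0.264) ≈ 0.3960; since p > α = 0.1, fail to reject H₀.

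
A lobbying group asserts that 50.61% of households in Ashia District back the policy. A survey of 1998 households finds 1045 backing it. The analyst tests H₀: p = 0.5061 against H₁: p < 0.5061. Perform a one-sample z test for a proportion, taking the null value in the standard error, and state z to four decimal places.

p̂ = 1045/1998 ≈ 0.523023.
SE = √(p₀(1−p₀)/n) = √(0.24996/1998) = 0.011185.
z = (0.523023 − 0.5061)/0.011185 = 0.016923/0.011185 = 1.5130.
p-value = P(Z < 1.513) ≈ 0.9349.

z = 1.5130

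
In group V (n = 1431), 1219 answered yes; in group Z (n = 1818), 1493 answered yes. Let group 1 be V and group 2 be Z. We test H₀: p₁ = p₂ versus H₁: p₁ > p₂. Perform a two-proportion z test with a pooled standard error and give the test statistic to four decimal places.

z = 2.3327

p̂₁ = 1219/1431 ≈ 0.8518519, p̂₂ = 1493/1818 ≈ 0.8212321.
Pooled p̂ = (1219+1493)/(1431+1818) = 2712/3249 = 0.8347184.
SE = √(0.137964 × 0.00124887) = 0.0131262.
z = (0.8518519 − 0.8212321)/0.0131262 = 0.0306198/0.0131262 = 2.3327.
p-value = P(Z > 2.333) ≈ 0.0098.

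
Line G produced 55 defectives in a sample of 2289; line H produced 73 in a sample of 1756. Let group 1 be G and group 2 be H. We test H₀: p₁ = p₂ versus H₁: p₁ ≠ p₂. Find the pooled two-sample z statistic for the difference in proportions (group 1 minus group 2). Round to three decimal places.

z = -3.159

p̂₁ = 55/2289 = 0.024028, p̂₂ = 73/1756 = 0.041572.
Pooled p̂ = (55+73)/(2289+1756) = 128/4045 = 0.031644.
SE = √(p̂(1−p̂)(1/n₁+1/n₂)) = √(0.031644·0.968356·0.00100635) = √(3.08372e-05) = 0.005553.
z = (0.024028 − 0.041572)/0.005553 = -0.017544/0.005553 = -3.159.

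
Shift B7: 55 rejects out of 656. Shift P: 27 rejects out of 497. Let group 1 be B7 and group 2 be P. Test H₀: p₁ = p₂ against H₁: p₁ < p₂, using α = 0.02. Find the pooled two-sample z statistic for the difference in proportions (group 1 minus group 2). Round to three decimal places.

z = 1.931

p̂₁ = 55/656 = 0.08384, p̂₂ = 27/497 = 0.05433.
Pooled p̂ = (55+27)/(656+497) = 82/1153 = 0.07112.
SE = √(0.0660609 × 0.00353646) = 0.01528.
z = (0.08384 − 0.05433)/0.01528 = 0.02951/0.01528 = 1.931.
p-value = P(Z < 1.931) ≈ 0.9733, so at α = 0.02 we fail to reject H₀.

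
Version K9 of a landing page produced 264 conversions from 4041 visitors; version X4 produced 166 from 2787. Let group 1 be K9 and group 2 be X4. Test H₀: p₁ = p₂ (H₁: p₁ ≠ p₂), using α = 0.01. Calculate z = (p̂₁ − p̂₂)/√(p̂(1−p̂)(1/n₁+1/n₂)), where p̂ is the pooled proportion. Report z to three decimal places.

z = 0.964

p̂₁ = 264/4041 = 0.065330, p̂₂ = 166/2787 = 0.059562.
Pooled p̂ = (264+166)/(4041+2787) = 430/6828 = 0.062976.
SE = √(0.05901 × 0.000606272) = 0.005981.
z = (0.065330 − 0.059562)/0.005981 = 0.005768/0.005981 = 0.964.
Two-sided p-value ≈ 2·Φ(−0.964) = 0.3349. With α = 0.01, fail to reject H₀.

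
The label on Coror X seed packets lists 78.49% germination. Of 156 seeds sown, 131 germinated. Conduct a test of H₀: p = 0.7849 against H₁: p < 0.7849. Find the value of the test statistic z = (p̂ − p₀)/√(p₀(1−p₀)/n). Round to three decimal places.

z = 1.667

p̂ = 131/156 = 0.83974.
Standard error under H₀: √(0.7849×0.2151/156) = 0.03290.
z = (0.83974 − 0.7849)/0.03290 = 0.05484/0.03290 = 1.667.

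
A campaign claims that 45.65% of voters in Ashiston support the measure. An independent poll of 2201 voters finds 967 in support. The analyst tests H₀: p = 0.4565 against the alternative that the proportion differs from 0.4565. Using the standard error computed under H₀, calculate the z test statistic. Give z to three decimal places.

z = -1.616

p̂ = 967/2201 = 0.439346.
Under H₀, SE = √(0.4565·0.5435/2201) = √(0.000112725) = 0.010617.
z = (0.439346 − 0.4565)/0.010617 = -0.017154/0.010617 = -1.616.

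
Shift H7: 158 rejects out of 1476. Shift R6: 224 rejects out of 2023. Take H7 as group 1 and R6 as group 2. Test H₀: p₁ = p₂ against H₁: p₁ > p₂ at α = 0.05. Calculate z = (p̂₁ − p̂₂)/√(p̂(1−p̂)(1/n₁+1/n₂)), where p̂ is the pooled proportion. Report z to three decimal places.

z = -0.345

p̂₁ = 158/1476 = 0.10705, p̂₂ = 224/2023 = 0.11073.
Pooled p̂ = (158+224)/(1476+2023) = 382/3499 = 0.10917.
SE = √(p̂(1−p̂)(1/n₁+1/n₂)) = √(0.10917·0.89083·0.00117182) = √(0.000113966) = 0.01068.
z = (0.10705 − 0.11073)/0.01068 = -0.00368/0.01068 = -0.345.
p-value = P(Z > -0.345) ≈ 0.6349. With α = 0.05, fail to reject H₀.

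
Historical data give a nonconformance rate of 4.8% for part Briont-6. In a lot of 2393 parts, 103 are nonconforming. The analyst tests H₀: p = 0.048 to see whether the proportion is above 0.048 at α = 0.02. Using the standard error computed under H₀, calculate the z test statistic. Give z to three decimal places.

p̂ = 103/2393 ≈ 0.04304.
Under H₀, SE = √(0.048·0.952/2393) = √(1.90957e-05) = 0.00437.
z = (0.04304 − 0.048)/0.00437 = -0.00496/0.00437 = -1.135.
p-value = P(Z > -1.135) ≈ 0.8717; since p > α = 0.02, fail to reject H₀.

z = -1.135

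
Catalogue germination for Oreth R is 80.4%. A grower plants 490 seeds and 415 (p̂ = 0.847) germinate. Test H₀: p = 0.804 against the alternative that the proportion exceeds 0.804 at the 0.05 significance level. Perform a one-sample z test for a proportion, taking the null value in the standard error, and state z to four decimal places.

z = 2.3944

p̂ = 415/490 = 0.846939.
Standard error under H₀: √(0.804×0.196/490) = 0.017933.
z = (0.846939 − 0.804)/0.017933 = 0.042939/0.017933 = 2.3944.
p-value = P(Z > 2.394) ≈ 0.0083. With α = 0.05, reject H₀.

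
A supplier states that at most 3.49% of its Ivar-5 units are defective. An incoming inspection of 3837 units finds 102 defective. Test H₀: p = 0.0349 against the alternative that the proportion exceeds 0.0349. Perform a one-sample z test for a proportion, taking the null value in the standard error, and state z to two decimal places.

z = -2.81

p̂ = 102/3837 = 0.02658.
Standard error under H₀: √(0.0349×0.9651/3837) = 0.00296.
z = (0.02658 − 0.0349)/0.00296 = -0.00832/0.00296 = -2.81.
p-value = P(Z > -2.807) ≈ 0.9975.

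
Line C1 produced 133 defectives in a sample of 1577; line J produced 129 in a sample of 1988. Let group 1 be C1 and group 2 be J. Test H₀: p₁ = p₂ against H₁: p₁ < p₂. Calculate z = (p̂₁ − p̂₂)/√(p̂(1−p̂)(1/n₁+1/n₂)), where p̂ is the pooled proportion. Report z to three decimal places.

p̂₁ = 133/1577 = 0.08434, p̂₂ = 129/1988 = 0.06489.
Pooled p̂ = (133+129)/(1577+1988) = 262/3565 = 0.07349.
SE = √(p̂(1−p̂)(1/n₁+1/n₂)) = √(0.07349·0.92651·0.00113713) = √(7.74288e-05) = 0.00880.
z = (0.08434 − 0.06489)/0.00880 = 0.01945/0.00880 = 2.210.

z = 2.210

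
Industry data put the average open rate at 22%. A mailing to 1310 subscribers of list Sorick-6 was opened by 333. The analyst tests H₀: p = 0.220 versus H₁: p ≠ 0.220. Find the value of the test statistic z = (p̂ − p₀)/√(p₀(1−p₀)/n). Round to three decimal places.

z = 2.988

p̂ = 333/1310 = 0.254198.
Standard error under H₀: √(0.22×0.78/1310) = 0.011445.
z = (0.254198 − 0.22)/0.011445 = 0.034198/0.011445 = 2.988.
p-value = 2·P(Z > 2.988) ≈ 0.0028.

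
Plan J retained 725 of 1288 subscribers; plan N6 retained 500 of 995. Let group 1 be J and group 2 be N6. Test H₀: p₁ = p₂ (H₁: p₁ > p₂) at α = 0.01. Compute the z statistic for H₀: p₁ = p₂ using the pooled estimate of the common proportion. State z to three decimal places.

z = 2.869

p̂₁ = 725/1288 ≈ 0.562888, p̂₂ = 500/995 ≈ 0.502513.
Pooled p̂ = (725+500)/(1288+995) = 1225/2283 = 0.536575.
SE = √(0.248662 × 0.00178142) = 0.021047.
z = (0.562888 − 0.502513)/0.021047 = 0.060375/0.021047 = 2.869.
p-value = P(Z > 2.869) ≈ 0.0021. With α = 0.01, reject H₀.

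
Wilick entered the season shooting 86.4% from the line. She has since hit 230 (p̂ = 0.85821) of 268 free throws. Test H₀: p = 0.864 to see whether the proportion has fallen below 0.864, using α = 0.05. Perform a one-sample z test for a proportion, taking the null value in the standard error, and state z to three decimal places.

p̂ = 230/268 ≈ 0.85821.
Standard error under H₀: √(0.864×0.136/268) = 0.02094.
z = (0.85821 − 0.864)/0.02094 = -0.00579/0.02094 = -0.277.
p-value = P(Z < -0.277) ≈ 0.3911. With α = 0.05, fail to reject H₀.

z = -0.277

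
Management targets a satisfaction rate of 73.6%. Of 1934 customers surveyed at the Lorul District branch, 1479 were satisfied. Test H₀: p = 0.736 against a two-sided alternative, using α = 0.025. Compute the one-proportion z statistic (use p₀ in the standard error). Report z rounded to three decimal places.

z = 2.867

p̂ = 1479/1934 ≈ 0.764736.
Under H₀, SE = √(0.736·0.264/1934) = √(0.000100467) = 0.010023.
z = (0.764736 − 0.736)/0.010023 = 0.028736/0.010023 = 2.867.
Two-sided p-value ≈ 2·Φ(−2.867) = 0.0041, so at α = 0.025 we reject H₀.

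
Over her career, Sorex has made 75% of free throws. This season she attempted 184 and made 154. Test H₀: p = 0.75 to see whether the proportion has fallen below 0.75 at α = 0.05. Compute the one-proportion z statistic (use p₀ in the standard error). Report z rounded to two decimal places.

z = 2.72

p̂ = 154/184 = 0.83696.
Under H₀, SE = √(0.75·0.25/184) = √(0.00101902) = 0.03192.
z = (0.83696 − 0.75)/0.03192 = 0.08696/0.03192 = 2.72.
p-value = P(Z < 2.724) ≈ 0.9968; since p > α = 0.05, fail to reject H₀.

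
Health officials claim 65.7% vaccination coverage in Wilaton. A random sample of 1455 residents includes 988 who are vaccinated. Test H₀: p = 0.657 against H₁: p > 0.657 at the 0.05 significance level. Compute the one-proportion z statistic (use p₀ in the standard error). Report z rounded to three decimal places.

z = 1.771

p̂ = 988/1455 = 0.679038.
Standard error under H₀: √(0.657×0.343/1455) = 0.012445.
z = (0.679038 − 0.657)/0.012445 = 0.022038/0.012445 = 1.771.
p-value = P(Z > 1.771) ≈ 0.0383, so at α = 0.05 we reject H₀.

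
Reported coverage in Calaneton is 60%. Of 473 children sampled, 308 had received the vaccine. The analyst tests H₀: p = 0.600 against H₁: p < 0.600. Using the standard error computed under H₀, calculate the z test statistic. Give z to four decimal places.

p̂ = 308/473 ≈ 0.651163.
Standard error under H₀: √(0.6×0.4/473) = 0.022526.
z = (0.651163 − 0.6)/0.022526 = 0.051163/0.022526 = 2.2713.

z = 2.2713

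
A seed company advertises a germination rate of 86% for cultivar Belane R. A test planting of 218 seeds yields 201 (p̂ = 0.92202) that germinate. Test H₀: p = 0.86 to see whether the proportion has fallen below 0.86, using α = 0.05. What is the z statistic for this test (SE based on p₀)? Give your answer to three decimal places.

p̂ = 201/218 ≈ 0.92202.
SE = √(p₀(1−p₀)/n) = √(0.1204/218) = 0.02350.
z = (0.92202 − 0.86)/0.02350 = 0.06202/0.02350 = 2.639.
p-value = P(Z < 2.639) ≈ 0.9958; since p > α = 0.05, fail to reject H₀.

z = 2.639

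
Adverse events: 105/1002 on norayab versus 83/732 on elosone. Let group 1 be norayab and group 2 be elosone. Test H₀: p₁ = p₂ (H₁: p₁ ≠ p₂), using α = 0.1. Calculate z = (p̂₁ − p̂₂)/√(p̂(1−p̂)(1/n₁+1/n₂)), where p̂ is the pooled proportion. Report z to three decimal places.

z = -0.569

p̂₁ = 105/1002 ≈ 0.10479, p̂₂ = 83/732 ≈ 0.11339.
Pooled p̂ = (105+83)/(1002+732) = 188/1734 = 0.10842.
SE = √(0.096665 × 0.00236412) = 0.01512.
z = (0.10479 − 0.11339)/0.01512 = -0.00860/0.01512 = -0.569.
Two-sided p-value ≈ 2·Φ(−0.569) = 0.5695; since p > α = 0.1, fail to reject H₀.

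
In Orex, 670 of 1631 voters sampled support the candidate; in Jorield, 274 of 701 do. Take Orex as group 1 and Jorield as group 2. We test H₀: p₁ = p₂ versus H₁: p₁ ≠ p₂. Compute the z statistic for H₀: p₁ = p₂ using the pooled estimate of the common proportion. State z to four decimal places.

p̂₁ = 670/1631 = 0.410791, p̂₂ = 274/701 = 0.390870.
Pooled p̂ = (670+274)/(1631+701) = 944/2332 = 0.404803.
SE = √(0.240937 × 0.00203965) = 0.022168.
z = (0.410791 − 0.390870)/0.022168 = 0.019921/0.022168 = 0.8986.
Two-sided p-value ≈ 2·Φ(−0.899) = 0.3689.

z = 0.8986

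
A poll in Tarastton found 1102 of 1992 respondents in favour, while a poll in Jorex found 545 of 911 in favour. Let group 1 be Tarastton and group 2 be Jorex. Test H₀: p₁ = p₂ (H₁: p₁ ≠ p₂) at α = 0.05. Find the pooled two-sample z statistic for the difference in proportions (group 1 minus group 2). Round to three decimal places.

z = -2.272

p̂₁ = 1102/1992 ≈ 0.55321, p̂₂ = 545/911 ≈ 0.59824.
Pooled p̂ = (1102+545)/(1992+911) = 1647/2903 = 0.56734.
SE = √(0.245465 × 0.0015997) = 0.01982.
z = (0.55321 − 0.59824)/0.01982 = -0.04503/0.01982 = -2.272.
p-value = 2·P(Z > 2.272) ≈ 0.0231, so at α = 0.05 we reject H₀.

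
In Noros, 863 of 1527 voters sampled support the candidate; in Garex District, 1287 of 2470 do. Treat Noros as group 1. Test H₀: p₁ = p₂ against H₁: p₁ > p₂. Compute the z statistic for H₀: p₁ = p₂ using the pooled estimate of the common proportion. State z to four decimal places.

p̂₁ = 863/1527 = 0.5651604, p̂₂ = 1287/2470 = 0.5210526.
Pooled p̂ = (863+1287)/(1527+2470) = 2150/3997 = 0.5379034.
SE = √(p̂(1−p̂)(1/n₁+1/n₂)) = √(0.5379034·0.4620966·0.00105974) = √(0.000263412) = 0.0162300.
z = (0.5651604 − 0.5210526)/0.0162300 = 0.0441078/0.0162300 = 2.7177.

z = 2.7177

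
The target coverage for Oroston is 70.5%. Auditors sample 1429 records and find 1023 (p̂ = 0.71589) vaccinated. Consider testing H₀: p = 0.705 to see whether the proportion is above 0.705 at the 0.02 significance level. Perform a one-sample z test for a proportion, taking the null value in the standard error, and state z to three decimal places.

p̂ = 1023/1429 = 0.715885.
Under H₀, SE = √(0.705·0.295/1429) = √(0.000145539) = 0.012064.
z = (0.715885 − 0.705)/0.012064 = 0.010885/0.012064 = 0.902.
p-value = P(Z > 0.902) ≈ 0.1835; since p > α = 0.02, fail to reject H₀.

z = 0.902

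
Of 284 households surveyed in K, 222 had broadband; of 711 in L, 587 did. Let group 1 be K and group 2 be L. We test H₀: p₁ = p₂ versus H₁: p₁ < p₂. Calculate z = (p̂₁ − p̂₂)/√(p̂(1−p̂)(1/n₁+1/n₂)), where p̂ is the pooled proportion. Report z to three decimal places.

z = -1.604

p̂₁ = 222/284 = 0.78169, p̂₂ = 587/711 = 0.82560.
Pooled p̂ = (222+587)/(284+711) = 809/995 = 0.81307.
SE = √(p̂(1−p̂)(1/n₁+1/n₂)) = √(0.81307·0.18693·0.0049276) = √(0.000748946) = 0.02737.
z = (0.78169 − 0.82560)/0.02737 = -0.04391/0.02737 = -1.604.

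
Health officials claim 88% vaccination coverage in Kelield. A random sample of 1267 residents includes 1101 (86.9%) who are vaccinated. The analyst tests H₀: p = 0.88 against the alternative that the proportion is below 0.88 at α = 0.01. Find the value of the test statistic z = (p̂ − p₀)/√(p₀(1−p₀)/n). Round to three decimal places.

p̂ = 1101/1267 ≈ 0.86898.
Standard error under H₀: √(0.88×0.12/1267) = 0.00913.
z = (0.86898 − 0.88)/0.00913 = -0.01102/0.00913 = -1.207.
p-value = P(Z < -1.207) ≈ 0.1137, so at α = 0.01 we fail to reject H₀.

z = -1.207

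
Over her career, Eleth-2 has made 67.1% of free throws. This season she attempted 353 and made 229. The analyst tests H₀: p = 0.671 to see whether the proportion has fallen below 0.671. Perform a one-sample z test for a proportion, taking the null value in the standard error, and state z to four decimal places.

z = -0.8907

p̂ = 229/353 ≈ 0.648725.
Standard error under H₀: √(0.671×0.329/353) = 0.025008.
z = (0.648725 − 0.671)/0.025008 = -0.022275/0.025008 = -0.8907.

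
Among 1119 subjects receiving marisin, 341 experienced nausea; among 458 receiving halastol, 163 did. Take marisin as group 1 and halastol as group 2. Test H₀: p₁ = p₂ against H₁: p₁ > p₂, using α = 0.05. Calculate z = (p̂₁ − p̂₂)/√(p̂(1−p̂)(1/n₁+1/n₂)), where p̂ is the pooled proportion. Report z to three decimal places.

z = -1.978

p̂₁ = 341/1119 = 0.30474, p̂₂ = 163/458 = 0.35590.
Pooled p̂ = (341+163)/(1119+458) = 504/1577 = 0.31959.
SE = √(p̂(1−p̂)(1/n₁+1/n₂)) = √(0.31959·0.68041·0.00307706) = √(0.000669118) = 0.02587.
z = (0.30474 − 0.35590)/0.02587 = -0.05116/0.02587 = -1.978.
p-value = P(Z > -1.978) ≈ 0.9760. With α = 0.05, fail to reject H₀.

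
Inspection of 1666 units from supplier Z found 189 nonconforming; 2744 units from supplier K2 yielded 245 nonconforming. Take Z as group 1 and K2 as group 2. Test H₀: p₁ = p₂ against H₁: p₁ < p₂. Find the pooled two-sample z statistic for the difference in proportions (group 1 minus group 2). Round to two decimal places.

z = 2.61

p̂₁ = 189/1666 = 0.11345, p̂₂ = 245/2744 = 0.08929.
Pooled p̂ = (189+245)/(1666+2744) = 434/4410 = 0.09841.
SE = √(0.0887276 × 0.000964672) = 0.00925.
z = (0.11345 − 0.08929)/0.00925 = 0.02416/0.00925 = 2.61.
p-value = P(Z < 2.611) ≈ 0.9955.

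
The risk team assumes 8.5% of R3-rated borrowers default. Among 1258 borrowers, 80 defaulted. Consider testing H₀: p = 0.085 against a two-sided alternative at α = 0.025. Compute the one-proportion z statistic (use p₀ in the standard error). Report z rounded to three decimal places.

p̂ = 80/1258 ≈ 0.0635930.
Under H₀, SE = √(0.085·0.915/1258) = √(6.18243e-05) = 0.0078628.
z = (0.0635930 − 0.085)/0.0078628 = -0.0214070/0.0078628 = -2.723.
Two-sided p-value ≈ 2·Φ(−2.723) = 0.0065; since p < α = 0.025, reject H₀.

z = -2.723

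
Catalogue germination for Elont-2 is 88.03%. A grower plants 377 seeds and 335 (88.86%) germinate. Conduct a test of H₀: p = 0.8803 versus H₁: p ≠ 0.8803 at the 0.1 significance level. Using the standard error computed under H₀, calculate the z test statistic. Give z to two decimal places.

p̂ = 335/377 ≈ 0.8886.
Under H₀, SE = √(0.8803·0.1197/377) = √(0.000279501) = 0.0167.
z = (0.8886 − 0.8803)/0.0167 = 0.0083/0.0167 = 0.50.
p-value = 2·P(Z > 0.496) ≈ 0.6198. With α = 0.1, fail to reject H₀.

z = 0.50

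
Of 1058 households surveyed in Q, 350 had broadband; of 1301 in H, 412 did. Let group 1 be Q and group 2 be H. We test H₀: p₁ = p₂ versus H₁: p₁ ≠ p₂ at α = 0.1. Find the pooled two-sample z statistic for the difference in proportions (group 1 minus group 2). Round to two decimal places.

p̂₁ = 350/1058 = 0.3308, p̂₂ = 412/1301 = 0.3167.
Pooled p̂ = (350+412)/(1058+1301) = 762/2359 = 0.3230.
SE = √(0.218677 × 0.00171382) = 0.0194.
z = (0.3308 − 0.3167)/0.0194 = 0.0141/0.0194 = 0.73.
Two-sided p-value ≈ 2·Φ(−0.730) = 0.4654. With α = 0.1, fail to reject H₀.

z = 0.73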